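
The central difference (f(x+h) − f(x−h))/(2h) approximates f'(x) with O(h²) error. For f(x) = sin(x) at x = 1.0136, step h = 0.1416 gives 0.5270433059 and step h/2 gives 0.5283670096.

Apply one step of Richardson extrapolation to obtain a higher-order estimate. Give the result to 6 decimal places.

With r = 2 the leading error scales as h^2, so the weight is 2^2 = 4.
Numerator 4·A(h/2) − A(h) = 4·0.5283670096 − 0.5270433059 = 1.5864247325
Extrapolated: 1.5864247325 / 3 = 0.5288082442
Shift from A(h/2): +0.0004412346.

0.528808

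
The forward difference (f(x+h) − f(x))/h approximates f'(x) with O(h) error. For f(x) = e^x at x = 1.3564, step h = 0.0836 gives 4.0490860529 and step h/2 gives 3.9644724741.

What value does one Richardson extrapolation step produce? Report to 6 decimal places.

3.879859

With r = 1 the leading error scales as h^1, so the weight is 2^1 = 2.
2·3.9644724741 = 7.9289449482; 7.9289449482 − 4.0490860529 = 3.8798588953
3.8798588953 ÷ 1 = 3.8798588953
Gap between inputs: 8.461e-02; correction applied: −0.0846135788.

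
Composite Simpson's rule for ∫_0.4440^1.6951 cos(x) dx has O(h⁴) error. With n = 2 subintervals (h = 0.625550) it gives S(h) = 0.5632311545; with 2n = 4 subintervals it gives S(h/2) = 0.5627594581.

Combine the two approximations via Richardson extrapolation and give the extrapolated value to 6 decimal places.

0.562728

Error is O(h^4); halving h shrinks it by 2^4 = 16.
Difference of the inputs: 0.5627594581 − 0.5632311545 = -0.0004716964
Divide by 2^4 − 1 = 15: (-0.0004716964)/15 = -0.0000314464
R = A(h/2) + (A(h/2) − A(h))/15 = 0.5627594581 − 0.0000314464 = 0.5627280117
Correction |R − A(h/2)| = 3.145e-05; gap |A(h/2) − A(h)| = 4.717e-04.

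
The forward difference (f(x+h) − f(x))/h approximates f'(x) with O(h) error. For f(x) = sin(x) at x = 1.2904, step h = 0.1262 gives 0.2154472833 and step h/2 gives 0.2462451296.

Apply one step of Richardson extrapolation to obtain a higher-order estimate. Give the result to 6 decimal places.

0.277043

Order 1 gives 2^r = 2 and 2^r − 1 = 1.
A(h/2) − A(h) = 0.2462451296 − 0.2154472833 = 0.0307978463
Divide by 2^1 − 1 = 1: 0.0307978463/1 = 0.0307978463
R = 0.2462451296 + 0.0307978463 = 0.2770429759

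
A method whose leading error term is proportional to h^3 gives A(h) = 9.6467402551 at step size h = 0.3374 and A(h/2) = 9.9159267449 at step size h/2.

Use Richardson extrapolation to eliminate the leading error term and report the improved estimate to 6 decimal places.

9.954382

Error is O(h^3); halving h shrinks it by 2^3 = 8.
Weighted: 79.3274139592 − 9.6467402551 = 69.6806737041
Extrapolated: 69.6806737041 / 7 = 9.9543819577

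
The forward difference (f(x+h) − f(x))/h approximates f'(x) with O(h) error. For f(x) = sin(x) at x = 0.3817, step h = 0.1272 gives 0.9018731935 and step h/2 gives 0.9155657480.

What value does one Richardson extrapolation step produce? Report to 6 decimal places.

0.929258

The method has order 1: 2^1 = 2.
2^1 × A(h/2) = 1.8311314960; minus A(h) gives 0.9292583025.
Divide by 2^1 − 1 = 1.
Extrapolated: 0.9292583025 / 1 = 0.9292583025
Correction |R − A(h/2)| = 1.369e-02; gap |A(h/2) − A(h)| = 1.369e-02.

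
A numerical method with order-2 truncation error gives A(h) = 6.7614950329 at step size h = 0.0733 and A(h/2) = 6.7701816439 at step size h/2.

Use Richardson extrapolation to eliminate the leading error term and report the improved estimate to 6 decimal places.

6.773077

r = 2, so 2^r = 4.
4×6.7701816439 − 6.7614950329 = 20.3192315427
Divide by 2^2 − 1 = 3.
(4×6.7701816439 − 6.7614950329)/(4 − 1) = 6.7730771809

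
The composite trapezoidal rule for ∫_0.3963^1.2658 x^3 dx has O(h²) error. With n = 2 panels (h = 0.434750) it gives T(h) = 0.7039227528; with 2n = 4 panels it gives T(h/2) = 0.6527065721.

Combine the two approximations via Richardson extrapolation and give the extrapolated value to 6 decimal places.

Error is O(h^2); halving h shrinks it by 2^2 = 4.
4*0.6527065721 = 2.6108262884; 2.6108262884 − 0.7039227528 = 1.9069035356
R = 1.9069035356/3 = 0.6356345119
Gap between inputs: 5.122e-02; correction applied: −0.0170720602.

0.635635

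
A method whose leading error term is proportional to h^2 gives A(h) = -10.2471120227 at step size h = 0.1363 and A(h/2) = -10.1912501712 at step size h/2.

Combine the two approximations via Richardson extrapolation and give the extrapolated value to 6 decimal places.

Leading term ∝ h^2; use weight 4 = 2^2.
Difference of the inputs: -10.1912501712 − (-10.2471120227) = 0.0558618515
Correction (A(h/2) − A(h))/(4 − 1) = 0.0558618515/3 = 0.0186206172
R = -10.1912501712 + 0.0186206172 = -10.1726295540
Shift from A(h/2): +0.0186206172.

-10.172630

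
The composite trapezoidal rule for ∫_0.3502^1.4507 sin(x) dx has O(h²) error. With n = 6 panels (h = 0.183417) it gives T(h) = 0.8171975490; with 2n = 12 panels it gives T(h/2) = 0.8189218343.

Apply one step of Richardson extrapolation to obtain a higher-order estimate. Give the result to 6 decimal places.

r = 2, so 2^r = 4.
Top: 4(0.8189218343) − (0.8171975490) = 2.4584897882
R = 2.4584897882/3 = 0.8194965961

0.819497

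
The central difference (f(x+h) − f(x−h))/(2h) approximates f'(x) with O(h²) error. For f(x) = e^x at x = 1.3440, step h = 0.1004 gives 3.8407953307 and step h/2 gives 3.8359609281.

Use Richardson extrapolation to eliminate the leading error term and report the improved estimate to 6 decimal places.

3.834349

With r = 2 the leading error scales as h^2, so the weight is 2^2 = 4.
4*3.8359609281 = 15.3438437124; 15.3438437124 − 3.8407953307 = 11.5030483817
11.5030483817 ÷ 3 = 3.8343494606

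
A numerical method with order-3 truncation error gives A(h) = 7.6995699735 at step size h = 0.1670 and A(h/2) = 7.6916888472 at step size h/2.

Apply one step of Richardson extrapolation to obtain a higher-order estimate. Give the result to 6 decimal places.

Method order is 3; weight 2^3 = 8.
Difference of the inputs: 7.6916888472 − 7.6995699735 = -0.0078811263
Divide by 2^3 − 1 = 7: (-0.0078811263)/7 = -0.0011258752
R = A(h/2) + (A(h/2) − A(h))/7 = 7.6916888472 − 0.0011258752 = 7.6905629720
Gap between inputs: 7.881e-03; correction applied: −0.0011258752.

7.690563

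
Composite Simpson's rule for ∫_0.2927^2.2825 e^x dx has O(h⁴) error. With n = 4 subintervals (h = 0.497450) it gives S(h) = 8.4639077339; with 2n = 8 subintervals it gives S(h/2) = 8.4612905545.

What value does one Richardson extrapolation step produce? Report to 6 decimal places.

8.461116

Order 4 gives 2^r = 16 and 2^r − 1 = 15.
Top: 16(8.4612905545) − (8.4639077339) = 126.9167411381
Divide by 2^4 − 1 = 15.
So the Richardson estimate is 8.4611160759.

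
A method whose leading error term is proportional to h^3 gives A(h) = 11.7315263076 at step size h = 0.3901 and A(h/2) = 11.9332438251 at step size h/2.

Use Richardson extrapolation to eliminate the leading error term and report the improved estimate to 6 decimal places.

11.962061

r = 3, so 2^r = 8.
2^3×A(h/2) = 95.4659506008; minus A(h) gives 83.7344242932.
Divide by 2^3 − 1 = 7.
83.7344242932 ÷ 7 = 11.9620606133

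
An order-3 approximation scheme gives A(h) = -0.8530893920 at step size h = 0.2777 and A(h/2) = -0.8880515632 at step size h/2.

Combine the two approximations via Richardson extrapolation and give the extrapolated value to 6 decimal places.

-0.893046

Order 3 gives 2^r = 8 and 2^r − 1 = 7.
Numerator 8×A(h/2) − A(h) = 8×(-0.8880515632) − (-0.8530893920) = -6.2513231136
R = (-6.2513231136)/7 = -0.8930461591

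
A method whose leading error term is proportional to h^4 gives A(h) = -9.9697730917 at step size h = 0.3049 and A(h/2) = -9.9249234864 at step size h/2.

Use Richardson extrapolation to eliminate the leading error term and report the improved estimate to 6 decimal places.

-9.921934

Order 4 gives 2^r = 16 and 2^r − 1 = 15.
Numerator 16×A(h/2) − A(h) = 16×(-9.9249234864) − (-9.9697730917) = -148.8290026907
(-148.8290026907) ÷ 15 = -9.9219335127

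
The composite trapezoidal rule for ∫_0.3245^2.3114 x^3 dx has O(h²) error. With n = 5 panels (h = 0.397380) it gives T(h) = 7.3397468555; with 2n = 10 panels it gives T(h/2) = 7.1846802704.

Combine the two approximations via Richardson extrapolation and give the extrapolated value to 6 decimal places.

7.132991

r = 2, so 2^r = 4.
Top: 4(7.1846802704) − (7.3397468555) = 21.3989742261
21.3989742261 ÷ 3 = 7.1329914087
Gap between inputs: 1.551e-01; correction applied: −0.0516888617.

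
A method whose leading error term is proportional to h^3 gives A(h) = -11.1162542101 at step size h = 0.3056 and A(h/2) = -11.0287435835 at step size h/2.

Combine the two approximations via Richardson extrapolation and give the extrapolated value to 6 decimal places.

-11.016242

Order 3 gives 2^r = 8 and 2^r − 1 = 7.
8 × (-11.0287435835) = -88.2299486680; subtract (-11.1162542101) → -77.1136944579
Divide by 2^3 − 1 = 7.
So the Richardson estimate is -11.0162420654.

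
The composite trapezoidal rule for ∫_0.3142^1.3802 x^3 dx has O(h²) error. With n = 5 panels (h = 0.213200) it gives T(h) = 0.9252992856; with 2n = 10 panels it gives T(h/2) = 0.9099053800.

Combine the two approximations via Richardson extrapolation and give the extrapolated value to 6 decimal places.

r = 2: numerator weight 4, denominator 3.
4·0.9099053800 = 3.6396215200; 3.6396215200 − 0.9252992856 = 2.7143222344
Extrapolated: 2.7143222344 / 3 = 0.9047740781

0.904774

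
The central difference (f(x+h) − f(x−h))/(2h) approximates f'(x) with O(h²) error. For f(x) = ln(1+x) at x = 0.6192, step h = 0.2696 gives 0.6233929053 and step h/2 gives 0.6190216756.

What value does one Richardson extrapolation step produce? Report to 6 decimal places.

The method has order 2: 2^2 = 4.
Top: 4(0.6190216756) − (0.6233929053) = 1.8526937971
Divide by 2^2 − 1 = 3.
R = 1.8526937971/3 = 0.6175645990
Correction |R − A(h/2)| = 1.457e-03; gap |A(h/2) − A(h)| = 4.371e-03.

0.617565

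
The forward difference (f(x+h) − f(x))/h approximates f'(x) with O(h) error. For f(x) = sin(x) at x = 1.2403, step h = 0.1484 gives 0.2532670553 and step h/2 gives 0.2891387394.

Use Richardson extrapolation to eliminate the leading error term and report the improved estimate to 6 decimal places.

r = 1, so 2^r = 2.
Difference of the inputs: 0.2891387394 − 0.2532670553 = 0.0358716841
Correction (A(h/2) − A(h))/(2 − 1) = 0.0358716841/1 = 0.0358716841
R = A(h/2) + (A(h/2) − A(h))/1 = 0.2891387394 + 0.0358716841 = 0.3250104235

0.325010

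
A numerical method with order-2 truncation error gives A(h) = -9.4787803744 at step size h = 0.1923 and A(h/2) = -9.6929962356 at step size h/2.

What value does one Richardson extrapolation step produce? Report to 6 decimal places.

-9.764402

r = 2: numerator weight 4, denominator 3.
Numerator 4 × A(h/2) − A(h) = 4 × (-9.6929962356) − (-9.4787803744) = -29.2932045680
(-29.2932045680) ÷ 3 = -9.7644015227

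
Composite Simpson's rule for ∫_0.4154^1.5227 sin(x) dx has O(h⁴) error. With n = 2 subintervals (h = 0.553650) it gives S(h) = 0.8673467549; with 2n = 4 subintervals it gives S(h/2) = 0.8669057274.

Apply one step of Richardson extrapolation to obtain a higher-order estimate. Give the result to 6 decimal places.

0.866876

Leading term ∝ h^4; use weight 16 = 2^4.
Difference of the inputs: 0.8669057274 − 0.8673467549 = -0.0004410275
Correction (A(h/2) − A(h))/(16 − 1) = (-0.0004410275)/15 = -0.0000294018
R = 0.8669057274 − 0.0000294018 = 0.8668763256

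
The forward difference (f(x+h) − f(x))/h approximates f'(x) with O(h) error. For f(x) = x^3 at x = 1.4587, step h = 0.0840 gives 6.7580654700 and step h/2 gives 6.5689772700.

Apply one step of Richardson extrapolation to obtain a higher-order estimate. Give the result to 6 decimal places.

6.379889

With r = 1 the leading error scales as h^1, so the weight is 2^1 = 2.
Difference of the inputs: 6.5689772700 − 6.7580654700 = -0.1890882000
Divide by 2^1 − 1 = 1: (-0.1890882000)/1 = -0.1890882000
R = 6.5689772700 − 0.1890882000 = 6.3798890700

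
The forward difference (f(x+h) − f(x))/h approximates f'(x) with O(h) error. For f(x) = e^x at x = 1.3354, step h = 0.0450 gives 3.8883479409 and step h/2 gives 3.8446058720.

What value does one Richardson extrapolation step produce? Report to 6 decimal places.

3.800864

The method has order 1: 2^1 = 2.
2·3.8446058720 = 7.6892117440; 7.6892117440 − 3.8883479409 = 3.8008638031
Extrapolated: 3.8008638031 / 1 = 3.8008638031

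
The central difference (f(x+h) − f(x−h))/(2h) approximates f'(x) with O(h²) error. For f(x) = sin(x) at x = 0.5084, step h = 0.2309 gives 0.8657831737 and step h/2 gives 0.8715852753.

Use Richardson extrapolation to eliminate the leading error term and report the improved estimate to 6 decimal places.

0.873519

r = 2, so 2^r = 4.
2^2×A(h/2) = 3.4863411012; minus A(h) gives 2.6205579275.
Extrapolated: 2.6205579275 / 3 = 0.8735193092
Shift from A(h/2): +0.0019340339.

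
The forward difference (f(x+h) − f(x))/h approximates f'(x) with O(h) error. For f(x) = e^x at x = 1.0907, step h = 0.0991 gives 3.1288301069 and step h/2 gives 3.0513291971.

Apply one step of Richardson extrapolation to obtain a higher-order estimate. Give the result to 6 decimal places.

Error is O(h^1); halving h shrinks it by 2^1 = 2.
2×3.0513291971 = 6.1026583942; 6.1026583942 − 3.1288301069 = 2.9738282873
Extrapolated: 2.9738282873 / 1 = 2.9738282873
Correction |R − A(h/2)| = 7.750e-02; gap |A(h/2) − A(h)| = 7.750e-02.

2.973828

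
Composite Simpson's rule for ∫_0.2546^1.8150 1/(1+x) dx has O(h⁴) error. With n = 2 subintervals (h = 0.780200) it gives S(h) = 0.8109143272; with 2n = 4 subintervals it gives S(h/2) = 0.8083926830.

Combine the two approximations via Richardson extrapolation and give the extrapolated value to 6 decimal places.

Method order is 4; weight 2^4 = 16.
Numerator 16×A(h/2) − A(h) = 16×0.8083926830 − 0.8109143272 = 12.1233686008
Extrapolated: 12.1233686008 / 15 = 0.8082245734
Gap between inputs: 2.522e-03; correction applied: −0.0001681096.

0.808225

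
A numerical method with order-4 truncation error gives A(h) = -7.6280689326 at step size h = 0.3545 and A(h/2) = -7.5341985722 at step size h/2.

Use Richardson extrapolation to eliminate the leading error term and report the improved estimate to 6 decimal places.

-7.527941

r = 4, so 2^r = 16.
Numerator 16×A(h/2) − A(h) = 16×(-7.5341985722) − (-7.6280689326) = -112.9191082226
Extrapolated: (-112.9191082226) / 15 = -7.5279405482
Shift from A(h/2): +0.0062580240.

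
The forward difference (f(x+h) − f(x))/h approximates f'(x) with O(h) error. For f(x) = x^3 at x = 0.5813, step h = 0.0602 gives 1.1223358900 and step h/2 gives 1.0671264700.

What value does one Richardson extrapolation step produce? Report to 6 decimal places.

r = 1: numerator weight 2, denominator 1.
Numerator 2*A(h/2) − A(h) = 2*1.0671264700 − 1.1223358900 = 1.0119170500
Divide by 2^1 − 1 = 1.
1.0119170500 ÷ 1 = 1.0119170500
Correction |R − A(h/2)| = 5.521e-02; gap |A(h/2) − A(h)| = 5.521e-02.

1.011917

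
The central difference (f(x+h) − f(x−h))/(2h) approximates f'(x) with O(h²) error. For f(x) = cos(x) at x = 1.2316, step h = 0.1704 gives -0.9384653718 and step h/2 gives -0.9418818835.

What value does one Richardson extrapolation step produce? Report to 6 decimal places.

-0.943021

Order 2 gives 2^r = 4 and 2^r − 1 = 3.
4 × (-0.9418818835) − (-0.9384653718) = -2.8290621622
R = (-2.8290621622)/3 = -0.9430207207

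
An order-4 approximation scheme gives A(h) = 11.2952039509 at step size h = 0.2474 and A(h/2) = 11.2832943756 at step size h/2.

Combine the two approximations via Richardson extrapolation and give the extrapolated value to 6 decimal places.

Order 4 gives 2^r = 16 and 2^r − 1 = 15.
A(h/2) − A(h) = 11.2832943756 − 11.2952039509 = -0.0119095753
Correction (A(h/2) − A(h))/(16 − 1) = (-0.0119095753)/15 = -0.0007939717
R = 11.2832943756 − 0.0007939717 = 11.2825004039
Shift from A(h/2): −0.0007939717.

11.282500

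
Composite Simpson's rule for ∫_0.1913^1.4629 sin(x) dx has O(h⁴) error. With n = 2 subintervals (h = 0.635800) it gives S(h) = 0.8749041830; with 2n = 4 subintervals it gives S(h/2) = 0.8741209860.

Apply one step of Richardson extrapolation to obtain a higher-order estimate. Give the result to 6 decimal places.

0.874069

Order 4 gives 2^r = 16 and 2^r − 1 = 15.
Numerator 16·A(h/2) − A(h) = 16·0.8741209860 − 0.8749041830 = 13.1110315930
Extrapolated: 13.1110315930 / 15 = 0.8740687729
Gap between inputs: 7.832e-04; correction applied: −0.0000522131.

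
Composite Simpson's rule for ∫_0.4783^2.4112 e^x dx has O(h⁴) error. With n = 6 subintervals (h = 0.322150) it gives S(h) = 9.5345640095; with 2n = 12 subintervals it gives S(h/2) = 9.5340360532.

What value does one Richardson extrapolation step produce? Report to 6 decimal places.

9.534001

Error is O(h^4); halving h shrinks it by 2^4 = 16.
16·9.5340360532 = 152.5445768512; subtract 9.5345640095 → 143.0100128417
143.0100128417 ÷ 15 = 9.5340008561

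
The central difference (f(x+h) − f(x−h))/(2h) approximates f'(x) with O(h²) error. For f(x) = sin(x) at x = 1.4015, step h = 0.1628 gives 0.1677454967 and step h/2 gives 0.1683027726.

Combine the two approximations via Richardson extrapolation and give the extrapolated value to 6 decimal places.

0.168489

Order 2 gives 2^r = 4 and 2^r − 1 = 3.
Numerator 4*A(h/2) − A(h) = 4*0.1683027726 − 0.1677454967 = 0.5054655937
0.5054655937 ÷ 3 = 0.1684885312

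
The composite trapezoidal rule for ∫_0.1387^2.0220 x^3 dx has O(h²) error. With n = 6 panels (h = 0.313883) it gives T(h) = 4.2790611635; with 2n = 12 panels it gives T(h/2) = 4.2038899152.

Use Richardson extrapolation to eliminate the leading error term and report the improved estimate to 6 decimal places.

r = 2, so 2^r = 4.
4×4.2038899152 = 16.8155596608; subtract 4.2790611635 → 12.5364984973
Divide by 2^2 − 1 = 3.
(4×4.2038899152 − 4.2790611635)/(4 − 1) = 4.1788328324

4.178833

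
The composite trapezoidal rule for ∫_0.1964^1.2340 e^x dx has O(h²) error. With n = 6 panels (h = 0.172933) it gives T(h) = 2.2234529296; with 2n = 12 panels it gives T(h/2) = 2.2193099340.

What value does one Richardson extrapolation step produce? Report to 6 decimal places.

2.217929

r = 2, so 2^r = 4.
Numerator 4*A(h/2) − A(h) = 4*2.2193099340 − 2.2234529296 = 6.6537868064
Denominator 4 − 1 = 3.
Extrapolated: 6.6537868064 / 3 = 2.2179289355
Gap between inputs: 4.143e-03; correction applied: −0.0013809985.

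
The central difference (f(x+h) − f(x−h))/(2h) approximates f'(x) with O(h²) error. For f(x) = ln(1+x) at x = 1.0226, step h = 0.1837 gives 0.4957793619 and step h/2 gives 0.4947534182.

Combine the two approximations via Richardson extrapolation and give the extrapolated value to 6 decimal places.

0.494411

r = 2: numerator weight 4, denominator 3.
4 × 0.4947534182 = 1.9790136728; subtract 0.4957793619 → 1.4832343109
Divide by 2^2 − 1 = 3.
R = 1.4832343109/3 = 0.4944114370
Correction |R − A(h/2)| = 3.420e-04; gap |A(h/2) − A(h)| = 1.026e-03.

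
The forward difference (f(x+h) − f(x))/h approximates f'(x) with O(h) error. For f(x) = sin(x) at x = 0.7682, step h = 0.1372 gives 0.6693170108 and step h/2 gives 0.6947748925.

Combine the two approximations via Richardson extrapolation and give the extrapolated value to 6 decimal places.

0.720233

The method has order 1: 2^1 = 2.
A(h/2) − A(h) = 0.6947748925 − 0.6693170108 = 0.0254578817
Divide by 2^1 − 1 = 1: 0.0254578817/1 = 0.0254578817
R = 0.6947748925 + 0.0254578817 = 0.7202327742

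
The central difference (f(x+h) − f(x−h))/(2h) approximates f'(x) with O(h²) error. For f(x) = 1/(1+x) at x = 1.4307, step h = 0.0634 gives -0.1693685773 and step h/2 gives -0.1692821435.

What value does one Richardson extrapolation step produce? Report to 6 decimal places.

-0.169253

Leading term ∝ h^2; use weight 4 = 2^2.
4 × (-0.1692821435) − (-0.1693685773) = -0.5077599967
Denominator 4 − 1 = 3.
(4 × (-0.1692821435) − (-0.1693685773))/(4 − 1) = -0.1692533322
Gap between inputs: 8.643e-05; correction applied: +0.0000288113.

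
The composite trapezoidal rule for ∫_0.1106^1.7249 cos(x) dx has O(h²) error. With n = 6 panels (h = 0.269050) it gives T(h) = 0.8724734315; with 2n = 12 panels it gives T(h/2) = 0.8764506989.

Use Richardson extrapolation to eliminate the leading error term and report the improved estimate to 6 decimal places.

0.877776

Order 2 gives 2^r = 4 and 2^r − 1 = 3.
Top: 4(0.8764506989) − (0.8724734315) = 2.6333293641
R = 2.6333293641/3 = 0.8777764547
Correction |R − A(h/2)| = 1.326e-03; gap |A(h/2) − A(h)| = 3.977e-03.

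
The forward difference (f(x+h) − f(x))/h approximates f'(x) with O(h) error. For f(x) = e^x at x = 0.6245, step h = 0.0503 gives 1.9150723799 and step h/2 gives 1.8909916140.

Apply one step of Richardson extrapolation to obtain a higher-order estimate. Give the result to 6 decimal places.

1.866911

Error is O(h^1); halving h shrinks it by 2^1 = 2.
2·1.8909916140 − 1.9150723799 = 1.8669108481
Extrapolated: 1.8669108481 / 1 = 1.8669108481
Correction |R − A(h/2)| = 2.408e-02; gap |A(h/2) − A(h)| = 2.408e-02.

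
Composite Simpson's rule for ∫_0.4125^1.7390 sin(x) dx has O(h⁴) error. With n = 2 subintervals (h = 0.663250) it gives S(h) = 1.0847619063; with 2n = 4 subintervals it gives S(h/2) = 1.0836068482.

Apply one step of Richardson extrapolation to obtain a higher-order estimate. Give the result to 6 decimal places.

1.083530

Order 4 gives 2^r = 16 and 2^r − 1 = 15.
Difference of the inputs: 1.0836068482 − 1.0847619063 = -0.0011550581
Correction (A(h/2) − A(h))/(16 − 1) = (-0.0011550581)/15 = -0.0000770039
R = 1.0836068482 − 0.0000770039 = 1.0835298443
Gap between inputs: 1.155e-03; correction applied: −0.0000770039.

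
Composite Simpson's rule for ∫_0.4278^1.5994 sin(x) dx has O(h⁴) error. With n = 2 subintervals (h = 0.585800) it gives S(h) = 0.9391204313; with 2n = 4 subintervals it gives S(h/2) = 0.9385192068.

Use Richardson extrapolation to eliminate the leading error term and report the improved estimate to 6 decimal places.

Error is O(h^4); halving h shrinks it by 2^4 = 16.
16 × 0.9385192068 = 15.0163073088; 15.0163073088 − 0.9391204313 = 14.0771868775
Denominator 16 − 1 = 15.
(16 × 0.9385192068 − 0.9391204313)/(16 − 1) = 0.9384791252

0.938479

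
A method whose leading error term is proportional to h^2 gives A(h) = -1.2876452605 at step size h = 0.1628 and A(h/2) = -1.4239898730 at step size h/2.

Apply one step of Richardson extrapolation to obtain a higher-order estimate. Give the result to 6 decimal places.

Order 2 gives 2^r = 4 and 2^r − 1 = 3.
Top: 4(-1.4239898730) − (-1.2876452605) = -4.4083142315
Denominator 4 − 1 = 3.
R = (-4.4083142315)/3 = -1.4694380772
Correction |R − A(h/2)| = 4.545e-02; gap |A(h/2) − A(h)| = 1.363e-01.

-1.469438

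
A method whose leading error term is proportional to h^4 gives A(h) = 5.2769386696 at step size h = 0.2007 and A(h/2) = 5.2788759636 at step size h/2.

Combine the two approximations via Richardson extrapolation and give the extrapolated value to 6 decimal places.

5.279005

Order 4 gives 2^r = 16 and 2^r − 1 = 15.
16·5.2788759636 − 5.2769386696 = 79.1850767480
Denominator 16 − 1 = 15.
Result: 5.2790051165
Shift from A(h/2): +0.0001291529.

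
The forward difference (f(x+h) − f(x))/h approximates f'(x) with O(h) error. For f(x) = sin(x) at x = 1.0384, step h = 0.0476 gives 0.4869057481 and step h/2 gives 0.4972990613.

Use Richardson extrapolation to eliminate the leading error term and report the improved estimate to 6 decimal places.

0.507692

Leading term ∝ h^1; use weight 2 = 2^1.
2^1·A(h/2) = 0.9945981226; minus A(h) gives 0.5076923745.
R = 0.5076923745/1 = 0.5076923745
Shift from A(h/2): +0.0103933132.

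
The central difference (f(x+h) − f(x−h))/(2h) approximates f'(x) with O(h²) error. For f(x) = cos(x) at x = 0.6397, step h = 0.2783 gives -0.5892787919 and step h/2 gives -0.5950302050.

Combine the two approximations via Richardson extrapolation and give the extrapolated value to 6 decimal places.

-0.596947

Order 2 gives 2^r = 4 and 2^r − 1 = 3.
Difference of the inputs: -0.5950302050 − (-0.5892787919) = -0.0057514131
Correction (A(h/2) − A(h))/(4 − 1) = (-0.0057514131)/3 = -0.0019171377
R = -0.5950302050 − 0.0019171377 = -0.5969473427
Shift from A(h/2): −0.0019171377.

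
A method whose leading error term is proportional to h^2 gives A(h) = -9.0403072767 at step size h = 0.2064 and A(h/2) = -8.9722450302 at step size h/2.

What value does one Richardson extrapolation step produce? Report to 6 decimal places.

With r = 2 the leading error scales as h^2, so the weight is 2^2 = 4.
Difference of the inputs: -8.9722450302 − (-9.0403072767) = 0.0680622465
Divide by 2^2 − 1 = 3: 0.0680622465/3 = 0.0226874155
R = A(h/2) + (A(h/2) − A(h))/3 = -8.9722450302 + 0.0226874155 = -8.9495576147

-8.949558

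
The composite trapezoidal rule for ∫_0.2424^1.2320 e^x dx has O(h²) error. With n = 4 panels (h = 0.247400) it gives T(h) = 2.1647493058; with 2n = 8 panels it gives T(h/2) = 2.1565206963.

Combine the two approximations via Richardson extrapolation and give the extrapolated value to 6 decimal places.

r = 2: numerator weight 4, denominator 3.
2^2*A(h/2) = 8.6260827852; minus A(h) gives 6.4613334794.
Denominator 4 − 1 = 3.
(4*2.1565206963 − 2.1647493058)/(4 − 1) = 2.1537778265
Correction |R − A(h/2)| = 2.743e-03; gap |A(h/2) − A(h)| = 8.229e-03.

2.153778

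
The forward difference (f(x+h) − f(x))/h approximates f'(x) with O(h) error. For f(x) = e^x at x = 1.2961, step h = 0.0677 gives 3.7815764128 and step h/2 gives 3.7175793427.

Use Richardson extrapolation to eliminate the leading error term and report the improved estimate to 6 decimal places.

3.653582

r = 1: numerator weight 2, denominator 1.
2 × 3.7175793427 − 3.7815764128 = 3.6535822726
Denominator 2 − 1 = 1.
Result: 3.6535822726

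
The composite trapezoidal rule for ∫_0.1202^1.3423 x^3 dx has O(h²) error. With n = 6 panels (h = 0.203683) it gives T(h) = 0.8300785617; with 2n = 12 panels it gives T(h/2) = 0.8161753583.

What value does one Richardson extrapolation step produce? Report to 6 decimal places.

Method order is 2; weight 2^2 = 4.
4·0.8161753583 − 0.8300785617 = 2.4346228715
Divide by 2^2 − 1 = 3.
So the Richardson estimate is 0.8115409572.
Correction |R − A(h/2)| = 4.634e-03; gap |A(h/2) − A(h)| = 1.390e-02.

0.811541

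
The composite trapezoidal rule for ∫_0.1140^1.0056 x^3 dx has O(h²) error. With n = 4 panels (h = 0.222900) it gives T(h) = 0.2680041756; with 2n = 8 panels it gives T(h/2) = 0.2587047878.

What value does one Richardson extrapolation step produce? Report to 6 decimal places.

0.255605

r = 2: numerator weight 4, denominator 3.
4·0.2587047878 − 0.2680041756 = 0.7668149756
R = 0.7668149756/3 = 0.2556049919
Shift from A(h/2): −0.0030997959.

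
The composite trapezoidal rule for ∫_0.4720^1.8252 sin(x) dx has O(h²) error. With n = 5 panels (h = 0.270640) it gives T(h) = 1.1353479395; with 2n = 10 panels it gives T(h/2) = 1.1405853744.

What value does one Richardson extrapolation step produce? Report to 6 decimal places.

1.142331

Method order is 2; weight 2^2 = 4.
4·1.1405853744 − 1.1353479395 = 3.4269935581
R = 3.4269935581/3 = 1.1423311860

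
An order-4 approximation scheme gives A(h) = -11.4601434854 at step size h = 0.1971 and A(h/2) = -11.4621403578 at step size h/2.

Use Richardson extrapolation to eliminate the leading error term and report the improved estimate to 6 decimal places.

Method order is 4; weight 2^4 = 16.
16 × (-11.4621403578) = -183.3942457248; subtract (-11.4601434854) → -171.9341022394
Divide by 2^4 − 1 = 15.
Extrapolated: (-171.9341022394) / 15 = -11.4622734826

-11.462273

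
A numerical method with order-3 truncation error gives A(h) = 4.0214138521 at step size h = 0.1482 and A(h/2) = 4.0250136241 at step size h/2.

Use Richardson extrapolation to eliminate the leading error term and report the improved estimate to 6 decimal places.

4.025528

r = 3, so 2^r = 8.
8×4.0250136241 − 4.0214138521 = 28.1786951407
(8×4.0250136241 − 4.0214138521)/(8 − 1) = 4.0255278772
Correction |R − A(h/2)| = 5.143e-04; gap |A(h/2) − A(h)| = 3.600e-03.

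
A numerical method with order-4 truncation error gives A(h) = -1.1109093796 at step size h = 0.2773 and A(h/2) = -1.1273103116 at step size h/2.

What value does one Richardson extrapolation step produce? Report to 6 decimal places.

Error is O(h^4); halving h shrinks it by 2^4 = 16.
16×(-1.1273103116) = -18.0369649856; (-18.0369649856) − (-1.1109093796) = -16.9260556060
Denominator 16 − 1 = 15.
(16×(-1.1273103116) − (-1.1109093796))/(16 − 1) = -1.1284037071

-1.128404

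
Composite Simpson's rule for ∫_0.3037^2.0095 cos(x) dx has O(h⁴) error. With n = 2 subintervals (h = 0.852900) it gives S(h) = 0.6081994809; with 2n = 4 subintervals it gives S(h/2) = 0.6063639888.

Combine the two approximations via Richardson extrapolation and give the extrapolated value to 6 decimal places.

0.606242

Leading term ∝ h^4; use weight 16 = 2^4.
16*0.6063639888 = 9.7018238208; 9.7018238208 − 0.6081994809 = 9.0936243399
Divide by 2^4 − 1 = 15.
So the Richardson estimate is 0.6062416227.
Correction |R − A(h/2)| = 1.224e-04; gap |A(h/2) − A(h)| = 1.835e-03.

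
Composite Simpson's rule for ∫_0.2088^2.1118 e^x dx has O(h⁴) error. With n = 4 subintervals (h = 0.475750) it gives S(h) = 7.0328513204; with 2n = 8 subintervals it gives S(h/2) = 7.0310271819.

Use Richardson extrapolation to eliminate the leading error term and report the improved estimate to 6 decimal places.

With r = 4 the leading error scales as h^4, so the weight is 2^4 = 16.
Numerator 16×A(h/2) − A(h) = 16×7.0310271819 − 7.0328513204 = 105.4635835900
Extrapolated: 105.4635835900 / 15 = 7.0309055727

7.030906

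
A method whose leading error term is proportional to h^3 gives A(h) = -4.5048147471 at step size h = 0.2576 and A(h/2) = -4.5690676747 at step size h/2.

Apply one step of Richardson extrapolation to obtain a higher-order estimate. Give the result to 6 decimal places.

Order 3 gives 2^r = 8 and 2^r − 1 = 7.
8*(-4.5690676747) − (-4.5048147471) = -32.0477266505
Divide by 2^3 − 1 = 7.
(-32.0477266505) ÷ 7 = -4.5782466644

-4.578247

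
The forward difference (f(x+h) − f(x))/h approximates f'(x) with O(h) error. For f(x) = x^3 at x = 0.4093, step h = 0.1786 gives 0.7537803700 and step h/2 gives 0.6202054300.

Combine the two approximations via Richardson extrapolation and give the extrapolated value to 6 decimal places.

Order 1 gives 2^r = 2 and 2^r − 1 = 1.
2·0.6202054300 = 1.2404108600; subtract 0.7537803700 → 0.4866304900
(2·0.6202054300 − 0.7537803700)/(2 − 1) = 0.4866304900

0.486630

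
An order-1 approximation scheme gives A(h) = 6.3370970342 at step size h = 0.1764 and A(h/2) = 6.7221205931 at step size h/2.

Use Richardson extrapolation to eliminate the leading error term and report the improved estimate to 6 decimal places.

The method has order 1: 2^1 = 2.
Difference of the inputs: 6.7221205931 − 6.3370970342 = 0.3850235589
Divide by 2^1 − 1 = 1: 0.3850235589/1 = 0.3850235589
R = 6.7221205931 + 0.3850235589 = 7.1071441520

7.107144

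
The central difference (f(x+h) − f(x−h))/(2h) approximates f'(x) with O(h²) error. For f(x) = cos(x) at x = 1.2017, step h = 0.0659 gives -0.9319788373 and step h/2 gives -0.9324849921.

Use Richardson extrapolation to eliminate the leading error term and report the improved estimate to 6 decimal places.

-0.932654

Order 2 gives 2^r = 4 and 2^r − 1 = 3.
Top: 4(-0.9324849921) − (-0.9319788373) = -2.7979611311
Divide by 2^2 − 1 = 3.
(4·(-0.9324849921) − (-0.9319788373))/(4 − 1) = -0.9326537104
Shift from A(h/2): −0.0001687183.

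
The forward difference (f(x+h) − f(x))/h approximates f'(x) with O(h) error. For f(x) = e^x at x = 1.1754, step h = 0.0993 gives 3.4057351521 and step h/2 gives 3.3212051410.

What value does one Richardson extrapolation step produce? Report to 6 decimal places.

Method order is 1; weight 2^1 = 2.
Top: 2(3.3212051410) − (3.4057351521) = 3.2366751299
Denominator 2 − 1 = 1.
Result: 3.2366751299
Gap between inputs: 8.453e-02; correction applied: −0.0845300111.

3.236675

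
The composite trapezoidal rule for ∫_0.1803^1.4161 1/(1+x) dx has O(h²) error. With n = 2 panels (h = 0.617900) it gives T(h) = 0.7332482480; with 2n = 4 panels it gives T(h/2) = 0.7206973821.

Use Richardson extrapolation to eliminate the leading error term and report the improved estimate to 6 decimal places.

Order 2 gives 2^r = 4 and 2^r − 1 = 3.
4*0.7206973821 = 2.8827895284; subtract 0.7332482480 → 2.1495412804
Denominator 4 − 1 = 3.
(4*0.7206973821 − 0.7332482480)/(4 − 1) = 0.7165137601

0.716514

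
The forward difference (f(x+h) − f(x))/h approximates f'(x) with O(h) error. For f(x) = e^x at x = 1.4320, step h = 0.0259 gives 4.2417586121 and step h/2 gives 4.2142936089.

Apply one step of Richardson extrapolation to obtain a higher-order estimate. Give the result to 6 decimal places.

The method has order 1: 2^1 = 2.
Weighted: 8.4285872178 − 4.2417586121 = 4.1868286057
Denominator 2 − 1 = 1.
Result: 4.1868286057
Shift from A(h/2): −0.0274650032.

4.186829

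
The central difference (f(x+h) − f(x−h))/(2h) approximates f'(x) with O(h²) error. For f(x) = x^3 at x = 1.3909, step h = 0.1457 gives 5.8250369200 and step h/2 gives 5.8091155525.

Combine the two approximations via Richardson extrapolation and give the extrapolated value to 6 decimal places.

Leading term ∝ h^2; use weight 4 = 2^2.
A(h/2) − A(h) = 5.8091155525 − 5.8250369200 = -0.0159213675
Divide by 2^2 − 1 = 3: (-0.0159213675)/3 = -0.0053071225
R = 5.8091155525 − 0.0053071225 = 5.8038084300
Shift from A(h/2): −0.0053071225.

5.803808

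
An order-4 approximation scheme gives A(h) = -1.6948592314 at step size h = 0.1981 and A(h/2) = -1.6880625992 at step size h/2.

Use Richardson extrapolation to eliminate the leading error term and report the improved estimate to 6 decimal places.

Order 4 gives 2^r = 16 and 2^r − 1 = 15.
Top: 16(-1.6880625992) − (-1.6948592314) = -25.3141423558
Extrapolated: (-25.3141423558) / 15 = -1.6876094904
Correction |R − A(h/2)| = 4.531e-04; gap |A(h/2) − A(h)| = 6.797e-03.

-1.687609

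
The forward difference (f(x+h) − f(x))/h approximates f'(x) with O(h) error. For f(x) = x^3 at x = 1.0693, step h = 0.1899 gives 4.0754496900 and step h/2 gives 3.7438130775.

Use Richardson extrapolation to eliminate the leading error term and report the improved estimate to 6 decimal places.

3.412176

The method has order 1: 2^1 = 2.
2*3.7438130775 = 7.4876261550; subtract 4.0754496900 → 3.4121764650
Denominator 2 − 1 = 1.
3.4121764650 ÷ 1 = 3.4121764650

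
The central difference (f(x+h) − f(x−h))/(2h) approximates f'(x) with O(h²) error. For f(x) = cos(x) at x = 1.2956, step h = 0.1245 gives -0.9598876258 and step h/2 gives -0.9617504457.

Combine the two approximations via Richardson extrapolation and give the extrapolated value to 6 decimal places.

-0.962371

r = 2: numerator weight 4, denominator 3.
Top: 4(-0.9617504457) − (-0.9598876258) = -2.8871141570
(4×(-0.9617504457) − (-0.9598876258))/(4 − 1) = -0.9623713857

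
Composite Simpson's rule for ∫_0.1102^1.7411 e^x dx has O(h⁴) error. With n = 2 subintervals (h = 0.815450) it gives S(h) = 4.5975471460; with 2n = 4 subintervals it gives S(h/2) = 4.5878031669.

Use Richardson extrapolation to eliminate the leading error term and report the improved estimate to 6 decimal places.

4.587154

Method order is 4; weight 2^4 = 16.
Top: 16(4.5878031669) − (4.5975471460) = 68.8073035244
Extrapolated: 68.8073035244 / 15 = 4.5871535683
Shift from A(h/2): −0.0006495986.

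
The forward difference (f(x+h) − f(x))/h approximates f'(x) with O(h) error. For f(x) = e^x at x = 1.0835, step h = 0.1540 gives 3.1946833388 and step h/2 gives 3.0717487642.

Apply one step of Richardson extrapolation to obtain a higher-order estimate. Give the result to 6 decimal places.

r = 1, so 2^r = 2.
2 × 3.0717487642 − 3.1946833388 = 2.9488141896
2.9488141896 ÷ 1 = 2.9488141896

2.948814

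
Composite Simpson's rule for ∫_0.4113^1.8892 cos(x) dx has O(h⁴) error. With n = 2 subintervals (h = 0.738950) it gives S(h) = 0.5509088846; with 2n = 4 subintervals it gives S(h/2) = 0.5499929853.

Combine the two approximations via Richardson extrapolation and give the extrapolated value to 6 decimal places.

Order 4 gives 2^r = 16 and 2^r − 1 = 15.
16 × 0.5499929853 = 8.7998877648; 8.7998877648 − 0.5509088846 = 8.2489788802
R = 8.2489788802/15 = 0.5499319253
Correction |R − A(h/2)| = 6.106e-05; gap |A(h/2) − A(h)| = 9.159e-04.

0.549932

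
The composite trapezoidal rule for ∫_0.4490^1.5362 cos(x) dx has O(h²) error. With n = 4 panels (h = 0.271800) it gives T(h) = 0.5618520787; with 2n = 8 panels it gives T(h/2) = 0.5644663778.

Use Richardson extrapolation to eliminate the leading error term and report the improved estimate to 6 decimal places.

The method has order 2: 2^2 = 4.
2^2×A(h/2) = 2.2578655112; minus A(h) gives 1.6960134325.
R = 1.6960134325/3 = 0.5653378108

0.565338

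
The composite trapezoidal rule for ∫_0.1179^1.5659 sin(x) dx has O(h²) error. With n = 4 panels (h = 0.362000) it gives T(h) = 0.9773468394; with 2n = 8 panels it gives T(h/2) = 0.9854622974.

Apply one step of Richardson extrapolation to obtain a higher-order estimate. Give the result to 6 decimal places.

r = 2: numerator weight 4, denominator 3.
4·0.9854622974 − 0.9773468394 = 2.9645023502
Extrapolated: 2.9645023502 / 3 = 0.9881674501

0.988167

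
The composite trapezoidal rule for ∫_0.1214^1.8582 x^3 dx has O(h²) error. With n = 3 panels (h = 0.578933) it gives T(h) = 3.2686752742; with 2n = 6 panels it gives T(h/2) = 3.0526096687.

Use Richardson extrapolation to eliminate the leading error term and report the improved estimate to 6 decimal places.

Order 2 gives 2^r = 4 and 2^r − 1 = 3.
Top: 4(3.0526096687) − (3.2686752742) = 8.9417634006
R = 8.9417634006/3 = 2.9805878002
Correction |R − A(h/2)| = 7.202e-02; gap |A(h/2) − A(h)| = 2.161e-01.

2.980588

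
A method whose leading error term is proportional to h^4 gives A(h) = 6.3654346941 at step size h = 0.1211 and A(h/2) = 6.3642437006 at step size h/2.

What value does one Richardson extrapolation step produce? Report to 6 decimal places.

Order 4 gives 2^r = 16 and 2^r − 1 = 15.
Weighted: 101.8278992096 − 6.3654346941 = 95.4624645155
Denominator 16 − 1 = 15.
So the Richardson estimate is 6.3641643010.

6.364164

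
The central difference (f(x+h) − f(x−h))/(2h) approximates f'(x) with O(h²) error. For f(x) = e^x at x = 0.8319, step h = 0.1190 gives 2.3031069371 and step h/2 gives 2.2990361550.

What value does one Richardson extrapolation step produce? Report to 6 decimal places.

Order 2 gives 2^r = 4 and 2^r − 1 = 3.
Weighted: 9.1961446200 − 2.3031069371 = 6.8930376829
(4*2.2990361550 − 2.3031069371)/(4 − 1) = 2.2976792276
Gap between inputs: 4.071e-03; correction applied: −0.0013569274.

2.297679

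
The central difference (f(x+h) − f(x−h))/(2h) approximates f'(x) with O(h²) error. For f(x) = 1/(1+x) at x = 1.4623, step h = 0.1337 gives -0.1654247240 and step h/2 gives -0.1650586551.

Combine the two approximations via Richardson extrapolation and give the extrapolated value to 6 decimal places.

r = 2, so 2^r = 4.
4*(-0.1650586551) − (-0.1654247240) = -0.4948098964
(4*(-0.1650586551) − (-0.1654247240))/(4 − 1) = -0.1649366321
Correction |R − A(h/2)| = 1.220e-04; gap |A(h/2) − A(h)| = 3.661e-04.

-0.164937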